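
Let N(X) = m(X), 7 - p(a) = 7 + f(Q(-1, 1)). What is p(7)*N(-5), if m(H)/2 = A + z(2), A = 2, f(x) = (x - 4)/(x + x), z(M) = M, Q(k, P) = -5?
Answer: -36/5 ≈ -7.2000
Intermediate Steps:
f(x) = (-4 + x)/(2*x) (f(x) = (-4 + x)/((2*x)) = (-4 + x)*(1/(2*x)) = (-4 + x)/(2*x))
p(a) = -9/10 (p(a) = 7 - (7 + (1/2)*(-4 - 5)/(-5)) = 7 - (7 + (1/2)*(-1/5)*(-9)) = 7 - (7 + 9/10) = 7 - 1*79/10 = 7 - 79/10 = -9/10)
m(H) = 8 (m(H) = 2*(2 + 2) = 2*4 = 8)
N(X) = 8
p(7)*N(-5) = -9/10*8 = -36/5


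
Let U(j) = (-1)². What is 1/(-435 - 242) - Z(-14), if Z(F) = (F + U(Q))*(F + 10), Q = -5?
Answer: -35205/677 ≈ -52.001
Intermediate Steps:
U(j) = 1
Z(F) = (1 + F)*(10 + F) (Z(F) = (F + 1)*(F + 10) = (1 + F)*(10 + F))
1/(-435 - 242) - Z(-14) = 1/(-435 - 242) - (10 + (-14)² + 11*(-14)) = 1/(-677) - (10 + 196 - 154) = -1/677 - 1*52 = -1/677 - 52 = -35205/677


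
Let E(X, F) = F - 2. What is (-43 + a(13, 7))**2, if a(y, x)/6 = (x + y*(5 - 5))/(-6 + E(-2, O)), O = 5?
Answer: 3249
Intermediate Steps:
E(X, F) = -2 + F
a(y, x) = -2*x (a(y, x) = 6*((x + y*(5 - 5))/(-6 + (-2 + 5))) = 6*((x + y*0)/(-6 + 3)) = 6*((x + 0)/(-3)) = 6*(x*(-1/3)) = 6*(-x/3) = -2*x)
(-43 + a(13, 7))**2 = (-43 - 2*7)**2 = (-43 - 14)**2 = (-57)**2 = 3249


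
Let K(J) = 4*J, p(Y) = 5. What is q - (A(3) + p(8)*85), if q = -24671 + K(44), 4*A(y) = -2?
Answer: -49839/2 ≈ -24920.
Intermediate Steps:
A(y) = -½ (A(y) = (¼)*(-2) = -½)
q = -24495 (q = -24671 + 4*44 = -24671 + 176 = -24495)
q - (A(3) + p(8)*85) = -24495 - (-½ + 5*85) = -24495 - (-½ + 425) = -24495 - 1*849/2 = -24495 - 849/2 = -49839/2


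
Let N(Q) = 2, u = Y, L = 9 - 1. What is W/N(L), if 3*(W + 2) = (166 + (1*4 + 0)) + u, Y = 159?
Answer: 323/6 ≈ 53.833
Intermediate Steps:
L = 8
u = 159
W = 323/3 (W = -2 + ((166 + (1*4 + 0)) + 159)/3 = -2 + ((166 + (4 + 0)) + 159)/3 = -2 + ((166 + 4) + 159)/3 = -2 + (170 + 159)/3 = -2 + (1/3)*329 = -2 + 329/3 = 323/3 ≈ 107.67)
W/N(L) = (323/3)/2 = (323/3)*(1/2) = 323/6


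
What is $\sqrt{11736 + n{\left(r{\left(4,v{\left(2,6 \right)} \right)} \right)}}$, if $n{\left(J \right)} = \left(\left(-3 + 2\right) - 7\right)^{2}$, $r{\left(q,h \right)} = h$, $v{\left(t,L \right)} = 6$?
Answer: $10 \sqrt{118} \approx 108.63$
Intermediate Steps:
$n{\left(J \right)} = 64$ ($n{\left(J \right)} = \left(-1 - 7\right)^{2} = \left(-8\right)^{2} = 64$)
$\sqrt{11736 + n{\left(r{\left(4,v{\left(2,6 \right)} \right)} \right)}} = \sqrt{11736 + 64} = \sqrt{11800} = 10 \sqrt{118}$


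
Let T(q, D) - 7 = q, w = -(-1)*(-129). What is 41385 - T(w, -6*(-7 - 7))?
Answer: 41507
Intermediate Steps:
w = -129 (w = -1*129 = -129)
T(q, D) = 7 + q
41385 - T(w, -6*(-7 - 7)) = 41385 - (7 - 129) = 41385 - 1*(-122) = 41385 + 122 = 41507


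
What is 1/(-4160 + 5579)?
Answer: 1/1419 ≈ 0.00070472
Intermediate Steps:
1/(-4160 + 5579) = 1/1419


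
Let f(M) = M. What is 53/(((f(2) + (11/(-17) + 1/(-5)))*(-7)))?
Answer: -4505/686 ≈ -6.5671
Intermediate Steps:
53/(((f(2) + (11/(-17) + 1/(-5)))*(-7))) = 53/(((2 + (11/(-17) + 1/(-5)))*(-7))) = 53/(((2 + (11*(-1/17) + 1*(-⅕)))*(-7))) = 53/(((2 + (-11/17 - ⅕))*(-7))) = 53/(((2 - 72/85)*(-7))) = 53/(((98/85)*(-7))) = 53/(-686/85) = 53*(-85/686) = -4505/686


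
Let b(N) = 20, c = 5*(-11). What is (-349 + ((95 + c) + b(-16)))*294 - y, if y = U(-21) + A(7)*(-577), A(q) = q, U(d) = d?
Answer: -80906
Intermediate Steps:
c = -55
y = -4060 (y = -21 + 7*(-577) = -21 - 4039 = -4060)
(-349 + ((95 + c) + b(-16)))*294 - y = (-349 + ((95 - 55) + 20))*294 - 1*(-4060) = (-349 + (40 + 20))*294 + 4060 = (-349 + 60)*294 + 4060 = -289*294 + 4060 = -84966 + 4060 = -80906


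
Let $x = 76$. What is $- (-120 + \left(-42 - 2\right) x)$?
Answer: $3464$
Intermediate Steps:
$- (-120 + \left(-42 - 2\right) x) = - (-120 + \left(-42 - 2\right) 76) = - (-120 - 3344) = \left(-1\right) \left(-3464\right) = 3464$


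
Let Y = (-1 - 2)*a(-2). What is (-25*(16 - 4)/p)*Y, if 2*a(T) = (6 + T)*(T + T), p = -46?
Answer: 3600/23 ≈ 156.52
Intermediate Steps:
a(T) = T*(6 + T) (a(T) = ((6 + T)*(T + T))/2 = ((6 + T)*(2*T))/2 = (2*T*(6 + T))/2 = T*(6 + T))
Y = 24 (Y = (-1 - 2)*(-2*(6 - 2)) = -(-6)*4 = -3*(-8) = 24)
(-25*(16 - 4)/p)*Y = -25*(16 - 4)/(-46)*24 = -300*(-1)/46*24 = -25*(-6/23)*24 = (150/23)*24 = 3600/23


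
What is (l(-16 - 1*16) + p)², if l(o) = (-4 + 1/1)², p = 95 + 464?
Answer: 322624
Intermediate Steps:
p = 559
l(o) = 9 (l(o) = (-4 + 1)² = (-3)² = 9)
(l(-16 - 1*16) + p)² = (9 + 559)² = 568² = 322624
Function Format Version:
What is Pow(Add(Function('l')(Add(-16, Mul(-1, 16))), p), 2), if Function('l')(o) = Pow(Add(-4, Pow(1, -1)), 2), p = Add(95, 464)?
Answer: 322624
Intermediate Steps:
p = 559
Function('l')(o) = 9 (Function('l')(o) = Pow(Add(-4, 1), 2) = Pow(-3, 2) = 9)
Pow(Add(Function('l')(Add(-16, Mul(-1, 16))), p), 2) = Pow(Add(9, 559), 2) = Pow(568, 2) = 322624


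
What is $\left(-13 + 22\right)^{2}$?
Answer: $81$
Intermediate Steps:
$\left(-13 + 22\right)^{2} = 9^{2} = 81$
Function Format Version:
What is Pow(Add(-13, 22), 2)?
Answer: 81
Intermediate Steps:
Pow(Add(-13, 22), 2) = Pow(9, 2) = 81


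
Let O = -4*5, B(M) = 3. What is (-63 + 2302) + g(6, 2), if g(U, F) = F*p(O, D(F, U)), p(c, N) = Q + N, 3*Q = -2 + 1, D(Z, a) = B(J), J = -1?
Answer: 6733/3 ≈ 2244.3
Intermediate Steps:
D(Z, a) = 3
Q = -⅓ (Q = (-2 + 1)/3 = (⅓)*(-1) = -⅓ ≈ -0.33333)
O = -20
p(c, N) = -⅓ + N
g(U, F) = 8*F/3 (g(U, F) = F*(-⅓ + 3) = F*(8/3) = 8*F/3)
(-63 + 2302) + g(6, 2) = (-63 + 2302) + (8/3)*2 = 2239 + 16/3 = 6733/3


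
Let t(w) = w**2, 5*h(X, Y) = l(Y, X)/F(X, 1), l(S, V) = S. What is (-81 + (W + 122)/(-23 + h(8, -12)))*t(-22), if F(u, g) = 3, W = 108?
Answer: -5221876/119 ≈ -43881.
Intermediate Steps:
h(X, Y) = Y/15 (h(X, Y) = (Y/3)/5 = Y/15)
(-81 + (W + 122)/(-23 + h(8, -12)))*t(-22) = (-81 + (108 + 122)/(-23 + (1/15)*(-12)))*(-22)**2 = (-81 + 230/(-23 - 4/5))*484 = (-81 + 230/(-119/5))*484 = (-81 + 230*(-5/119))*484 = (-81 - 1150/119)*484 = -10789/119*484 = -5221876/119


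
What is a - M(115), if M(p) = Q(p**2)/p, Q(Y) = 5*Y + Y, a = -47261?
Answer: -47951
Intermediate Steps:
Q(Y) = 6*Y
M(p) = 6*p (M(p) = (6*p**2)/p = 6*p)
a - M(115) = -47261 - 6*115 = -47261 - 1*690 = -47261 - 690 = -47951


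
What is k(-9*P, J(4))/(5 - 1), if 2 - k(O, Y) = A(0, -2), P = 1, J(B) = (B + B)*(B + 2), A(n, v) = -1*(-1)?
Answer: ¼ ≈ 0.25000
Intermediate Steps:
A(n, v) = 1
J(B) = 2*B*(2 + B) (J(B) = (2*B)*(2 + B) = 2*B*(2 + B))
k(O, Y) = 1 (k(O, Y) = 2 - 1*1 = 2 - 1 = 1)
k(-9*P, J(4))/(5 - 1) = 1/(5 - 1) = 1/4 = (¼)*1 = ¼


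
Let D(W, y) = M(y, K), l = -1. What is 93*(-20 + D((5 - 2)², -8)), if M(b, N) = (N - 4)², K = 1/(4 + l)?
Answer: -1829/3 ≈ -609.67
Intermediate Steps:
K = ⅓ (K = 1/(4 - 1) = 1/3 = ⅓ ≈ 0.33333)
M(b, N) = (-4 + N)²
D(W, y) = 121/9 (D(W, y) = (-4 + ⅓)² = (-11/3)² = 121/9)
93*(-20 + D((5 - 2)², -8)) = 93*(-20 + 121/9) = 93*(-59/9) = -1829/3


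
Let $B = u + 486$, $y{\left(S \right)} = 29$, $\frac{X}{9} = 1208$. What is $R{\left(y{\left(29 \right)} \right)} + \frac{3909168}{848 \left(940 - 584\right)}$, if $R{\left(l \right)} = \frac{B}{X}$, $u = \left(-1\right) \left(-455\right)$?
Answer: $\frac{668508611}{51283224} \approx 13.036$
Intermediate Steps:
$X = 10872$ ($X = 9 \cdot 1208 = 10872$)
$u = 455$
$B = 941$ ($B = 455 + 486 = 941$)
$R{\left(l \right)} = \frac{941}{10872}$
$R{\left(y{\left(29 \right)} \right)} + \frac{3909168}{848 \left(940 - 584\right)} = \frac{941}{10872} + \frac{3909168}{848 \left(940 - 584\right)} = \frac{941}{10872} + \frac{3909168}{848 \cdot 356} = \frac{941}{10872} + \frac{3909168}{301888} = \frac{941}{10872} + 3909168 \cdot \frac{1}{301888} = \frac{941}{10872} + \frac{244323}{18868} = \frac{668508611}{51283224}$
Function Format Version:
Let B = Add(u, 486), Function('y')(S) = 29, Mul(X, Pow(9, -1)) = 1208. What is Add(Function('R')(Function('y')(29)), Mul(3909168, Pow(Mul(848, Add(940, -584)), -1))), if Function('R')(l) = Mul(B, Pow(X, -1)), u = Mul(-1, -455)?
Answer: Rational(668508611, 51283224) ≈ 13.036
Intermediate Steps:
X = 10872 (X = Mul(9, 1208) = 10872)
u = 455
B = 941 (B = Add(455, 486) = 941)
Function('R')(l) = Rational(941, 10872) (Function('R')(l) = Mul(941, Pow(10872, -1)) = Mul(941, Rational(1, 10872)) = Rational(941, 10872))
Add(Function('R')(Function('y')(29)), Mul(3909168, Pow(Mul(848, Add(940, -584)), -1))) = Add(Rational(941, 10872), Mul(3909168, Pow(Mul(848, Add(940, -584)), -1))) = Add(Rational(941, 10872), Mul(3909168, Pow(Mul(848, 356), -1))) = Add(Rational(941, 10872), Mul(3909168, Pow(301888, -1))) = Add(Rational(941, 10872), Mul(3909168, Rational(1, 301888))) = Add(Rational(941, 10872), Rational(244323, 18868)) = Rational(668508611, 51283224)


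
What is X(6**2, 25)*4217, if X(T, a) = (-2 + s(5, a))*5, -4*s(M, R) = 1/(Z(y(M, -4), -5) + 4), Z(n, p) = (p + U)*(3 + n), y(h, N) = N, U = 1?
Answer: -1370525/32 ≈ -42829.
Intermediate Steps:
Z(n, p) = (1 + p)*(3 + n) (Z(n, p) = (p + 1)*(3 + n) = (1 + p)*(3 + n))
s(M, R) = -1/32 (s(M, R) = -1/(4*((3 - 4 + 3*(-5) - 4*(-5)) + 4)) = -1/(4*((3 - 4 - 15 + 20) + 4)) = -1/(4*(4 + 4)) = -1/4/8 = -1/4*1/8 = -1/32)
X(T, a) = -325/32 (X(T, a) = (-2 - 1/32)*5 = -65/32*5 = -325/32)
X(6**2, 25)*4217 = -325/32*4217 = -1370525/32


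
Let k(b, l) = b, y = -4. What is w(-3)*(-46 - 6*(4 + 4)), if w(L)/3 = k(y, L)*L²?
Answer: 10152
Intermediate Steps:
w(L) = -12*L² (w(L) = 3*(-4*L²) = -12*L²)
w(-3)*(-46 - 6*(4 + 4)) = (-12*(-3)²)*(-46 - 6*(4 + 4)) = (-12*9)*(-46 - 6*8) = -108*(-46 - 48) = -108*(-94) = 10152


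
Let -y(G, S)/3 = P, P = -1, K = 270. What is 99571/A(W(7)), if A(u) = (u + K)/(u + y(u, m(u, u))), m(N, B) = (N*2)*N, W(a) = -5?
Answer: -199142/265 ≈ -751.48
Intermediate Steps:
m(N, B) = 2*N² (m(N, B) = (2*N)*N = 2*N²)
y(G, S) = 3 (y(G, S) = -3*(-1) = 3)
A(u) = (270 + u)/(3 + u) (A(u) = (u + 270)/(u + 3) = (270 + u)/(3 + u))
99571/A(W(7)) = 99571/(((270 - 5)/(3 - 5))) = 99571/((265/(-2))) = 99571/((-½*265)) = 99571/(-265/2) = 99571*(-2/265) = -199142/265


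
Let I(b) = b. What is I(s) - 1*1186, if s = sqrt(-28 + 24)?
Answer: -1186 + 2*I ≈ -1186.0 + 2.0*I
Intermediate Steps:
s = 2*I (s = sqrt(-4) = 2*I ≈ 2.0*I)
I(s) - 1*1186 = 2*I - 1*1186 = 2*I - 1186 = -1186 + 2*I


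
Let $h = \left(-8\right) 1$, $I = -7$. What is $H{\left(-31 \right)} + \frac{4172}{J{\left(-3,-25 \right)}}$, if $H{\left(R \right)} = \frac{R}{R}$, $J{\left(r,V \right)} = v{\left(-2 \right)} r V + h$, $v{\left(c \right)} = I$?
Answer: $- \frac{3639}{533} \approx -6.8274$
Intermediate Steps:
$v{\left(c \right)} = -7$
$h = -8$
$J{\left(r,V \right)} = -8 - 7 V r$ ($J{\left(r,V \right)} = - 7 r V - 8 = - 7 V r - 8 = -8 - 7 V r$)
$H{\left(R \right)} = 1$
$H{\left(-31 \right)} + \frac{4172}{J{\left(-3,-25 \right)}} = 1 + \frac{4172}{-8 - \left(-175\right) \left(-3\right)} = 1 + \frac{4172}{-8 - 525} = 1 + \frac{4172}{-533} = 1 + 4172 \left(- \frac{1}{533}\right) = 1 - \frac{4172}{533} = - \frac{3639}{533}$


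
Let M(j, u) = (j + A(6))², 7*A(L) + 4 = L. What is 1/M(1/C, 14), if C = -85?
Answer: 354025/26569 ≈ 13.325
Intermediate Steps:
A(L) = -4/7 + L/7
M(j, u) = (2/7 + j)² (M(j, u) = (j + (-4/7 + (⅐)*6))² = (j + (-4/7 + 6/7))² = (j + 2/7)² = (2/7 + j)²)
1/M(1/C, 14) = 1/((2 + 7/(-85))²/49) = 1/((2 + 7*(-1/85))²/49) = 1/((2 - 7/85)²/49) = 1/((163/85)²/49) = 1/((1/49)*(26569/7225)) = 1/(26569/354025) = 354025/26569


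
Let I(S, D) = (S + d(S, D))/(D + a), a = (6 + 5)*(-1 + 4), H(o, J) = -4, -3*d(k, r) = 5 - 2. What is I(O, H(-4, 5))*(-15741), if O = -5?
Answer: 94446/29 ≈ 3256.8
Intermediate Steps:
d(k, r) = -1 (d(k, r) = -(5 - 2)/3 = -⅓*3 = -1)
a = 33 (a = 11*3 = 33)
I(S, D) = (-1 + S)/(33 + D) (I(S, D) = (S - 1)/(D + 33) = (-1 + S)/(33 + D))
I(O, H(-4, 5))*(-15741) = ((-1 - 5)/(33 - 4))*(-15741) = (-6/29)*(-15741) = ((1/29)*(-6))*(-15741) = -6/29*(-15741) = 94446/29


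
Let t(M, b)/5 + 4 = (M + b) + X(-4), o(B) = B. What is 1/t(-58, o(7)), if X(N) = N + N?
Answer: -1/315 ≈ -0.0031746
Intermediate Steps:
X(N) = 2*N
t(M, b) = -60 + 5*M + 5*b (t(M, b) = -20 + 5*((M + b) + 2*(-4)) = -20 + 5*((M + b) - 8) = -20 + 5*(-8 + M + b) = -20 + (-40 + 5*M + 5*b) = -60 + 5*M + 5*b)
1/t(-58, o(7)) = 1/(-60 + 5*(-58) + 5*7) = 1/(-60 - 290 + 35) = 1/(-315) = -1/315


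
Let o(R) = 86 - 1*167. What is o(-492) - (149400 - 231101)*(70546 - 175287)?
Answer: -8557444522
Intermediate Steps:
o(R) = -81 (o(R) = 86 - 167 = -81)
o(-492) - (149400 - 231101)*(70546 - 175287) = -81 - (149400 - 231101)*(70546 - 175287) = -81 - (-81701)*(-104741) = -81 - 1*8557444441 = -81 - 8557444441 = -8557444522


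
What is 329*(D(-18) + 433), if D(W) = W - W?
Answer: 142457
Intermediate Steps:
D(W) = 0
329*(D(-18) + 433) = 329*(0 + 433) = 329*433 = 142457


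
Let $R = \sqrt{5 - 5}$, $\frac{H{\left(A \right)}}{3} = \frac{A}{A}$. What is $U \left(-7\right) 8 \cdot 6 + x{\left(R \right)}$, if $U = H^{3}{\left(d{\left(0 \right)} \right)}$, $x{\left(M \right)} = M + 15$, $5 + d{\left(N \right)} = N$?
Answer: $-9057$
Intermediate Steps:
$d{\left(N \right)} = -5 + N$
$H{\left(A \right)} = 3$ ($H{\left(A \right)} = 3 \frac{A}{A} = 3 \cdot 1 = 3$)
$R = 0$ ($R = \sqrt{0} = 0$)
$x{\left(M \right)} = 15 + M$
$U = 27$ ($U = 3^{3} = 27$)
$U \left(-7\right) 8 \cdot 6 + x{\left(R \right)} = 27 \left(-7\right) 8 \cdot 6 + \left(15 + 0\right) = 27 \left(\left(-56\right) 6\right) + 15 = 27 \left(-336\right) + 15 = -9072 + 15 = -9057$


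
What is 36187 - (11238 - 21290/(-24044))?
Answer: 299926233/12022 ≈ 24948.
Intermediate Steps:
36187 - (11238 - 21290/(-24044)) = 36187 - (11238 - 21290*(-1)/24044) = 36187 - (11238 - 1*(-10645/12022)) = 36187 - (11238 + 10645/12022) = 36187 - 1*135113881/12022 = 36187 - 135113881/12022 = 299926233/12022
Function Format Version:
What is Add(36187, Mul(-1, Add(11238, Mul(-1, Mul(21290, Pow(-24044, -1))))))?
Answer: Rational(299926233, 12022) ≈ 24948.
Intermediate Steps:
Add(36187, Mul(-1, Add(11238, Mul(-1, Mul(21290, Pow(-24044, -1)))))) = Add(36187, Mul(-1, Add(11238, Mul(-1, Mul(21290, Rational(-1, 24044)))))) = Add(36187, Mul(-1, Add(11238, Mul(-1, Rational(-10645, 12022))))) = Add(36187, Mul(-1, Add(11238, Rational(10645, 12022)))) = Add(36187, Mul(-1, Rational(135113881, 12022))) = Add(36187, Rational(-135113881, 12022)) = Rational(299926233, 12022)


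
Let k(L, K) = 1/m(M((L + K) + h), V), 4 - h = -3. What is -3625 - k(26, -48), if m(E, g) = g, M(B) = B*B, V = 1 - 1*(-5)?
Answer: -21751/6 ≈ -3625.2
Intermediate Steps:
h = 7 (h = 4 - 1*(-3) = 4 + 3 = 7)
V = 6 (V = 1 + 5 = 6)
M(B) = B²
k(L, K) = ⅙ (k(L, K) = 1/6 = ⅙)
-3625 - k(26, -48) = -3625 - 1*⅙ = -3625 - ⅙ = -21751/6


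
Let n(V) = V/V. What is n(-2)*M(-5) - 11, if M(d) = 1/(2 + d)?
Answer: -34/3 ≈ -11.333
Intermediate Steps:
n(V) = 1
n(-2)*M(-5) - 11 = 1/(2 - 5) - 11 = 1/(-3) - 11 = 1*(-⅓) - 11 = -⅓ - 11 = -34/3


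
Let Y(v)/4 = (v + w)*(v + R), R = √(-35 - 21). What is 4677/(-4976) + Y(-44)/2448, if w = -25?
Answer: 1020401/253776 - 23*I*√14/102 ≈ 4.0209 - 0.84371*I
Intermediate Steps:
R = 2*I*√14 (R = √(-56) = 2*I*√14 ≈ 7.4833*I)
Y(v) = 4*(-25 + v)*(v + 2*I*√14) (Y(v) = 4*((v - 25)*(v + 2*I*√14)) = 4*((-25 + v)*(v + 2*I*√14)) = 4*(-25 + v)*(v + 2*I*√14))
4677/(-4976) + Y(-44)/2448 = 4677/(-4976) + (-100*(-44) + 4*(-44)² - 200*I*√14 + 8*I*(-44)*√14)/2448 = 4677*(-1/4976) + (4400 + 4*1936 - 200*I*√14 - 352*I*√14)*(1/2448) = -4677/4976 + (4400 + 7744 - 200*I*√14 - 352*I*√14)*(1/2448) = -4677/4976 + (12144 - 552*I*√14)*(1/2448) = -4677/4976 + (253/51 - 23*I*√14/102) = 1020401/253776 - 23*I*√14/102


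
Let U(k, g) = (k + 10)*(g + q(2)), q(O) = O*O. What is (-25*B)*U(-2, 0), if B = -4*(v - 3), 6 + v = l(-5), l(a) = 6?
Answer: -9600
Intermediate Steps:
q(O) = O²
v = 0 (v = -6 + 6 = 0)
U(k, g) = (4 + g)*(10 + k) (U(k, g) = (k + 10)*(g + 2²) = (10 + k)*(g + 4) = (10 + k)*(4 + g) = (4 + g)*(10 + k))
B = 12 (B = -4*(0 - 3) = -4*(-3) = 12)
(-25*B)*U(-2, 0) = (-25*12)*(40 + 4*(-2) + 10*0 + 0*(-2)) = -300*(40 - 8 + 0 + 0) = -300*32 = -9600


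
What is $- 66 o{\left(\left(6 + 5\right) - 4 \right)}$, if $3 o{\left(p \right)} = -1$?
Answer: $22$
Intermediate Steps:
$o{\left(p \right)} = - \frac{1}{3}$ ($o{\left(p \right)} = \frac{1}{3} \left(-1\right) = - \frac{1}{3}$)
$- 66 o{\left(\left(6 + 5\right) - 4 \right)} = \left(-66\right) \left(- \frac{1}{3}\right) = 22$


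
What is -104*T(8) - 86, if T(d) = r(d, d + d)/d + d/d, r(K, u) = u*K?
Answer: -1854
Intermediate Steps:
r(K, u) = K*u
T(d) = 1 + 2*d (T(d) = (d*(d + d))/d + d/d = (d*(2*d))/d + 1 = (2*d²)/d + 1 = 2*d + 1 = 1 + 2*d)
-104*T(8) - 86 = -104*(1 + 2*8) - 86 = -104*(1 + 16) - 86 = -104*17 - 86 = -1768 - 86 = -1854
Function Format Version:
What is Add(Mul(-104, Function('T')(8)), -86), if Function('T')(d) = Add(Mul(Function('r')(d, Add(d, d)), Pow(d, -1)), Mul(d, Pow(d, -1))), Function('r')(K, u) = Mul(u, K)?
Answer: -1854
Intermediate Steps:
Function('r')(K, u) = Mul(K, u)
Function('T')(d) = Add(1, Mul(2, d)) (Function('T')(d) = Add(Mul(Mul(d, Add(d, d)), Pow(d, -1)), Mul(d, Pow(d, -1))) = Add(Mul(Mul(d, Mul(2, d)), Pow(d, -1)), 1) = Add(Mul(Mul(2, Pow(d, 2)), Pow(d, -1)), 1) = Add(Mul(2, d), 1) = Add(1, Mul(2, d)))
Add(Mul(-104, Function('T')(8)), -86) = Add(Mul(-104, Add(1, Mul(2, 8))), -86) = Add(Mul(-104, Add(1, 16)), -86) = Add(Mul(-104, 17), -86) = Add(-1768, -86) = -1854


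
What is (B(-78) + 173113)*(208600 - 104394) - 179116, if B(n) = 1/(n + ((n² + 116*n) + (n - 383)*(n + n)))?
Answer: 621217106888897/34437 ≈ 1.8039e+10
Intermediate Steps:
B(n) = 1/(n² + 117*n + 2*n*(-383 + n)) (B(n) = 1/(n + ((n² + 116*n) + (-383 + n)*(2*n))) = 1/(n + ((n² + 116*n) + 2*n*(-383 + n))) = 1/(n + (n² + 116*n + 2*n*(-383 + n))) = 1/(n² + 117*n + 2*n*(-383 + n)))
(B(-78) + 173113)*(208600 - 104394) - 179116 = (1/((-78)*(-649 + 3*(-78))) + 173113)*(208600 - 104394) - 179116 = (-1/(78*(-649 - 234)) + 173113)*104206 - 179116 = (-1/78/(-883) + 173113)*104206 - 179116 = (-1/78*(-1/883) + 173113)*104206 - 179116 = (1/68874 + 173113)*104206 - 179116 = (11922984763/68874)*104206 - 179116 = 621223275106589/34437 - 179116 = 621217106888897/34437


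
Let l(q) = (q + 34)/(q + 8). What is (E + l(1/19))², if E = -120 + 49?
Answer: 104366656/23409 ≈ 4458.4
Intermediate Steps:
l(q) = (34 + q)/(8 + q)
E = -71
(E + l(1/19))² = (-71 + (34 + 1/19)/(8 + 1/19))² = (-71 + (647/19)/(153/19))² = (-71 + (19/153)*(647/19))² = (-71 + 647/153)² = (-10216/153)² = 104366656/23409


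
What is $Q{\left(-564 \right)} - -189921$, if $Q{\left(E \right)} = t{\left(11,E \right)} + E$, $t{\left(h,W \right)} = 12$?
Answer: $189369$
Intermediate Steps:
$Q{\left(E \right)} = 12 + E$
$Q{\left(-564 \right)} - -189921 = \left(12 - 564\right) - -189921 = -552 + 189921 = 189369$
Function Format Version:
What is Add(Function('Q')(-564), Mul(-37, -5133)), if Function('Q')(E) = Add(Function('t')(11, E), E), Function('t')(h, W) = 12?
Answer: 189369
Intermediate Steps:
Function('Q')(E) = Add(12, E)
Add(Function('Q')(-564), Mul(-37, -5133)) = Add(Add(12, -564), Mul(-37, -5133)) = Add(-552, 189921) = 189369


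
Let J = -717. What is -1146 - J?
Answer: -429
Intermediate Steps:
-1146 - J = -1146 - 1*(-717) = -1146 + 717 = -429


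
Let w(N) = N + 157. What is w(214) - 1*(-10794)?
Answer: 11165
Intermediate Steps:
w(N) = 157 + N
w(214) - 1*(-10794) = (157 + 214) - 1*(-10794) = 371 + 10794 = 11165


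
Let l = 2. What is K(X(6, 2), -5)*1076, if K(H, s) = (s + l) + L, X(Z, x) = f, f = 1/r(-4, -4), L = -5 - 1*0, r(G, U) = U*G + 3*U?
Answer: -8608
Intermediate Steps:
r(G, U) = 3*U + G*U (r(G, U) = G*U + 3*U = 3*U + G*U)
L = -5 (L = -5 + 0 = -5)
f = ¼ (f = 1/(-4*(3 - 4)) = 1/(-4*(-1)) = 1/4 = ¼ ≈ 0.25000)
X(Z, x) = ¼
K(H, s) = -3 + s (K(H, s) = (s + 2) - 5 = (2 + s) - 5 = -3 + s)
K(X(6, 2), -5)*1076 = (-3 - 5)*1076 = -8*1076 = -8608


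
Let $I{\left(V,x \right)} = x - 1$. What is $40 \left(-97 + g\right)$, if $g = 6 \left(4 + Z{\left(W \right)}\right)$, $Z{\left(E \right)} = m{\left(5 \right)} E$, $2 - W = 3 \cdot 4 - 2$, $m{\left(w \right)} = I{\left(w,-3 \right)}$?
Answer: $4760$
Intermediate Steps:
$I{\left(V,x \right)} = -1 + x$
$m{\left(w \right)} = -4$ ($m{\left(w \right)} = -1 - 3 = -4$)
$W = -8$ ($W = 2 - \left(3 \cdot 4 - 2\right) = 2 - \left(12 - 2\right) = 2 - 10 = -8$)
$Z{\left(E \right)} = - 4 E$
$g = 216$ ($g = 6 \left(4 - -32\right) = 6 \left(4 + 32\right) = 6 \cdot 36 = 216$)
$40 \left(-97 + g\right) = 40 \left(-97 + 216\right) = 40 \cdot 119 = 4760$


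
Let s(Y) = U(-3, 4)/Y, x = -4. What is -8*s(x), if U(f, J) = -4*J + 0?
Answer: -32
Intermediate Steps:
U(f, J) = -4*J
s(Y) = -16/Y (s(Y) = (-4*4)/Y = -16/Y)
-8*s(x) = -(-128)/(-4) = -(-128)*(-1)/4 = -8*4 = -32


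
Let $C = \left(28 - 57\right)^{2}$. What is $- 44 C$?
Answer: $-37004$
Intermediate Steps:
$C = 841$ ($C = \left(-29\right)^{2} = 841$)
$- 44 C = \left(-44\right) 841 = -37004$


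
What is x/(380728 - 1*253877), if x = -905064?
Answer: -905064/126851 ≈ -7.1349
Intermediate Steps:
x/(380728 - 1*253877) = -905064/(380728 - 1*253877) = -905064/(380728 - 253877) = -905064/126851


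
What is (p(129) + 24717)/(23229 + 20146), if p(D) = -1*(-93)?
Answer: 4962/8675 ≈ 0.57199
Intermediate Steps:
p(D) = 93
(p(129) + 24717)/(23229 + 20146) = (93 + 24717)/(23229 + 20146) = 24810/43375 = 24810*(1/43375) = 4962/8675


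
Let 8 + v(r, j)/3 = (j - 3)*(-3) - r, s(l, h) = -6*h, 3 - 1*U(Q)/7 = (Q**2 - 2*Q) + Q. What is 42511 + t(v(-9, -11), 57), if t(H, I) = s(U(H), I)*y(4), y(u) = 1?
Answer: 42169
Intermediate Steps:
U(Q) = 21 - 7*Q**2 + 7*Q (U(Q) = 21 - 7*((Q**2 - 2*Q) + Q) = 21 - 7*(Q**2 - Q) = 21 + (-7*Q**2 + 7*Q) = 21 - 7*Q**2 + 7*Q)
v(r, j) = 3 - 9*j - 3*r (v(r, j) = -24 + 3*((j - 3)*(-3) - r) = -24 + 3*((-3 + j)*(-3) - r) = -24 + 3*((9 - 3*j) - r) = -24 + 3*(9 - r - 3*j) = -24 + (27 - 9*j - 3*r) = 3 - 9*j - 3*r)
t(H, I) = -6*I (t(H, I) = -6*I*1 = -6*I)
42511 + t(v(-9, -11), 57) = 42511 - 6*57 = 42511 - 342 = 42169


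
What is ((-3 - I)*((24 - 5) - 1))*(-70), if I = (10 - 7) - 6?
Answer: 0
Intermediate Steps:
I = -3 (I = 3 - 6 = -3)
((-3 - I)*((24 - 5) - 1))*(-70) = ((-3 - 1*(-3))*((24 - 5) - 1))*(-70) = ((-3 + 3)*(19 - 1))*(-70) = (0*18)*(-70) = 0*(-70) = 0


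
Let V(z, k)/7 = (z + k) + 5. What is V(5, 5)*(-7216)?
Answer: -757680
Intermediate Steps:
V(z, k) = 35 + 7*k + 7*z (V(z, k) = 7*((z + k) + 5) = 7*((k + z) + 5) = 7*(5 + k + z) = 35 + 7*k + 7*z)
V(5, 5)*(-7216) = (35 + 7*5 + 7*5)*(-7216) = (35 + 35 + 35)*(-7216) = 105*(-7216) = -757680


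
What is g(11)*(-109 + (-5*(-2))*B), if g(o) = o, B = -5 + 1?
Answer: -1639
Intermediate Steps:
B = -4
g(11)*(-109 + (-5*(-2))*B) = 11*(-109 - 5*(-2)*(-4)) = 11*(-109 + 10*(-4)) = 11*(-109 - 40) = 11*(-149) = -1639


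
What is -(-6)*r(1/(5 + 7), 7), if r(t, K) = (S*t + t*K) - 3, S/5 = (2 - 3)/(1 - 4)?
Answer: -41/3 ≈ -13.667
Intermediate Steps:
S = 5/3 (S = 5*((2 - 3)/(1 - 4)) = 5*(-1/(-3)) = 5*(-1*(-⅓)) = 5*(⅓) = 5/3 ≈ 1.6667)
r(t, K) = -3 + 5*t/3 + K*t (r(t, K) = (5*t/3 + t*K) - 3 = (5*t/3 + K*t) - 3 = -3 + 5*t/3 + K*t)
-(-6)*r(1/(5 + 7), 7) = -(-6)*(-3 + 5/(3*(5 + 7)) + 7/(5 + 7)) = -(-6)*(-3 + (5/3)/12 + 7/12) = -(-6)*(-3 + (5/3)*(1/12) + 7*(1/12)) = -(-6)*(-3 + 5/36 + 7/12) = -(-6)*(-41)/18 = -6*41/18 = -41/3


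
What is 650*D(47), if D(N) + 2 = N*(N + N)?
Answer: 2870400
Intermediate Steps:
D(N) = -2 + 2*N**2 (D(N) = -2 + N*(N + N) = -2 + N*(2*N) = -2 + 2*N**2)
650*D(47) = 650*(-2 + 2*47**2) = 650*(-2 + 2*2209) = 650*(-2 + 4418) = 650*4416 = 2870400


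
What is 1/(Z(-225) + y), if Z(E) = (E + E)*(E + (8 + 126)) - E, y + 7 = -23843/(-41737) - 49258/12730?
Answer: 265656005/10935650233962 ≈ 2.4293e-5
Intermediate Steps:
y = -2735771913/265656005 (y = -7 + (-23843/(-41737) - 49258/12730) = -7 + (-23843*(-1/41737) - 49258*1/12730) = -7 + (23843/41737 - 24629/6365) = -7 - 876179878/265656005 = -2735771913/265656005 ≈ -10.298)
Z(E) = -E + 2*E*(134 + E) (Z(E) = (2*E)*(E + 134) - E = (2*E)*(134 + E) - E = 2*E*(134 + E) - E = -E + 2*E*(134 + E))
1/(Z(-225) + y) = 1/(-225*(267 + 2*(-225)) - 2735771913/265656005) = 1/(-225*(267 - 450) - 2735771913/265656005) = 1/(-225*(-183) - 2735771913/265656005) = 1/(41175 - 2735771913/265656005) = 1/(10935650233962/265656005) = 265656005/10935650233962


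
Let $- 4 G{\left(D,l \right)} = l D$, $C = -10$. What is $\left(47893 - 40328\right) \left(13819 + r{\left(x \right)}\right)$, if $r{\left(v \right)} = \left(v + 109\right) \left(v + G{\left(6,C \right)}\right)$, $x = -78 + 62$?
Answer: $103837190$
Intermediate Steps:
$G{\left(D,l \right)} = - \frac{D l}{4}$ ($G{\left(D,l \right)} = - \frac{l D}{4} = - \frac{D l}{4}$)
$x = -16$
$r{\left(v \right)} = \left(15 + v\right) \left(109 + v\right)$ ($r{\left(v \right)} = \left(v + 109\right) \left(v - \frac{3}{2} \left(-10\right)\right) = \left(109 + v\right) \left(v + 15\right) = \left(109 + v\right) \left(15 + v\right) = \left(15 + v\right) \left(109 + v\right)$)
$\left(47893 - 40328\right) \left(13819 + r{\left(x \right)}\right) = \left(47893 - 40328\right) \left(13819 + \left(1635 + \left(-16\right)^{2} + 124 \left(-16\right)\right)\right) = 7565 \left(13819 + \left(1635 + 256 - 1984\right)\right) = 7565 \left(13819 - 93\right) = 7565 \cdot 13726 = 103837190$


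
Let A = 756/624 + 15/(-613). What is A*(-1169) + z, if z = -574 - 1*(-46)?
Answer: -61064319/31876 ≈ -1915.7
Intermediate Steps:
z = -528 (z = -574 + 46 = -528)
A = 37839/31876 (A = 756*(1/624) + 15*(-1/613) = 63/52 - 15/613 = 37839/31876 ≈ 1.1871)
A*(-1169) + z = (37839/31876)*(-1169) - 528 = -44233791/31876 - 528 = -61064319/31876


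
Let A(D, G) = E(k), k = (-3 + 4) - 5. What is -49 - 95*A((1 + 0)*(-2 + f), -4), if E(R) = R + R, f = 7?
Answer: 711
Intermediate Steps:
k = -4 (k = 1 - 5 = -4)
E(R) = 2*R
A(D, G) = -8 (A(D, G) = 2*(-4) = -8)
-49 - 95*A((1 + 0)*(-2 + f), -4) = -49 - 95*(-8) = -49 + 760 = 711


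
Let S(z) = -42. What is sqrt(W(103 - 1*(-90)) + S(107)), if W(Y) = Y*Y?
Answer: sqrt(37207) ≈ 192.89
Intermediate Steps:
W(Y) = Y**2
sqrt(W(103 - 1*(-90)) + S(107)) = sqrt((103 - 1*(-90))**2 - 42) = sqrt((103 + 90)**2 - 42) = sqrt(193**2 - 42) = sqrt(37249 - 42) = sqrt(37207)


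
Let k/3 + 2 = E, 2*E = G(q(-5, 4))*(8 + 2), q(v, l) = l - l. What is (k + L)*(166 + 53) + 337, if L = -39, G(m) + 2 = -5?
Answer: -32513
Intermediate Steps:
q(v, l) = 0
G(m) = -7 (G(m) = -2 - 5 = -7)
E = -35 (E = (-7*(8 + 2))/2 = (-7*10)/2 = (½)*(-70) = -35)
k = -111 (k = -6 + 3*(-35) = -6 - 105 = -111)
(k + L)*(166 + 53) + 337 = (-111 - 39)*(166 + 53) + 337 = -150*219 + 337 = -32850 + 337 = -32513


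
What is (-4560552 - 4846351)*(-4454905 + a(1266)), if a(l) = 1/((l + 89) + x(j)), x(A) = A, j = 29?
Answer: 57999093136146657/1384 ≈ 4.1907e+13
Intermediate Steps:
a(l) = 1/(118 + l) (a(l) = 1/((l + 89) + 29) = 1/((89 + l) + 29) = 1/(118 + l))
(-4560552 - 4846351)*(-4454905 + a(1266)) = (-4560552 - 4846351)*(-4454905 + 1/(118 + 1266)) = -9406903*(-4454905 + 1/1384) = -9406903*(-6165588519/1384) = 57999093136146657/1384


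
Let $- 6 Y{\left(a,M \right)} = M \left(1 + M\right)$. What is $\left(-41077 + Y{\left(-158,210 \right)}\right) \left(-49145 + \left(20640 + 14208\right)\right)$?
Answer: $692861214$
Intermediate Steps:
$Y{\left(a,M \right)} = - \frac{M \left(1 + M\right)}{6}$
$\left(-41077 + Y{\left(-158,210 \right)}\right) \left(-49145 + \left(20640 + 14208\right)\right) = \left(-41077 - 35 \left(1 + 210\right)\right) \left(-49145 + \left(20640 + 14208\right)\right) = \left(-41077 - 35 \cdot 211\right) \left(-49145 + 34848\right) = \left(-41077 - 7385\right) \left(-14297\right) = \left(-48462\right) \left(-14297\right) = 692861214$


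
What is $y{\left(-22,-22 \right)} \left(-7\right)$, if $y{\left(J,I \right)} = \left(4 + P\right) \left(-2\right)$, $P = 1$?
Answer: $70$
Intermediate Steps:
$y{\left(J,I \right)} = -10$ ($y{\left(J,I \right)} = \left(4 + 1\right) \left(-2\right) = 5 \left(-2\right) = -10$)
$y{\left(-22,-22 \right)} \left(-7\right) = \left(-10\right) \left(-7\right) = 70$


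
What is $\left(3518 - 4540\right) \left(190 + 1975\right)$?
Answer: $-2212630$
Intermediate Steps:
$\left(3518 - 4540\right) \left(190 + 1975\right) = \left(-1022\right) 2165 = -2212630$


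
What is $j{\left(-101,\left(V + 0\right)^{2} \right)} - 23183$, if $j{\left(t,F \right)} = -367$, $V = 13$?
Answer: $-23550$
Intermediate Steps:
$j{\left(-101,\left(V + 0\right)^{2} \right)} - 23183 = -367 - 23183 = -23550$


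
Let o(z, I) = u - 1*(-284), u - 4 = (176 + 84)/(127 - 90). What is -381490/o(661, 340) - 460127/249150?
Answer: -440225923229/339965175 ≈ -1294.9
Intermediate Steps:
u = 408/37 (u = 4 + (176 + 84)/(127 - 90) = 4 + 260/37 = 408/37 ≈ 11.027)
o(z, I) = 10916/37 (o(z, I) = 408/37 - 1*(-284) = 408/37 + 284 = 10916/37)
-381490/o(661, 340) - 460127/249150 = -381490/10916/37 - 460127/249150 = -381490*37/10916 - 460127*1/249150 = -7057565/5458 - 460127/249150 = -440225923229/339965175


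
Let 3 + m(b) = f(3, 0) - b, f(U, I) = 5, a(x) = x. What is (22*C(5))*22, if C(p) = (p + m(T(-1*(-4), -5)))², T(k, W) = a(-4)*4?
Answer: 256036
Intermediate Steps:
T(k, W) = -16 (T(k, W) = -4*4 = -16)
m(b) = 2 - b (m(b) = -3 + (5 - b) = 2 - b)
C(p) = (18 + p)² (C(p) = (p + (2 - 1*(-16)))² = (p + (2 + 16))² = (p + 18)² = (18 + p)²)
(22*C(5))*22 = (22*(18 + 5)²)*22 = (22*23²)*22 = (22*529)*22 = 11638*22 = 256036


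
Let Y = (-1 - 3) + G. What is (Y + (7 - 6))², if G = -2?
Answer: 25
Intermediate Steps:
Y = -6 (Y = (-1 - 3) - 2 = -4 - 2 = -6)
(Y + (7 - 6))² = (-6 + (7 - 6))² = (-6 + 1)² = (-5)² = 25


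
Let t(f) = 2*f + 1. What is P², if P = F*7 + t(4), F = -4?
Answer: 361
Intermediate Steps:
t(f) = 1 + 2*f
P = -19 (P = -4*7 + (1 + 2*4) = -28 + (1 + 8) = -28 + 9 = -19)
P² = (-19)² = 361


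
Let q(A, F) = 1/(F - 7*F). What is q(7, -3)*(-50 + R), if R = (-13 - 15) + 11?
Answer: -67/18 ≈ -3.7222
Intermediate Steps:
R = -17 (R = -28 + 11 = -17)
q(A, F) = -1/(6*F) (q(A, F) = 1/(-6*F) = -1/(6*F))
q(7, -3)*(-50 + R) = (-1/6/(-3))*(-50 - 17) = -1/6*(-1/3)*(-67) = (1/18)*(-67) = -67/18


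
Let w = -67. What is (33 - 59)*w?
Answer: 1742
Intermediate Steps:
(33 - 59)*w = (33 - 59)*(-67) = -26*(-67) = 1742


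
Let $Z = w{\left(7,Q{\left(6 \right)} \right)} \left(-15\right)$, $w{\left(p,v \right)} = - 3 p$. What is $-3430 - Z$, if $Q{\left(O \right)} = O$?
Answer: $-3745$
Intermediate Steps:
$Z = 315$ ($Z = \left(-3\right) 7 \left(-15\right) = \left(-21\right) \left(-15\right) = 315$)
$-3430 - Z = -3430 - 315 = -3745$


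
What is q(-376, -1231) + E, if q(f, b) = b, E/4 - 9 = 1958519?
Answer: 7832881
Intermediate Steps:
E = 7834112 (E = 36 + 4*1958519 = 36 + 7834076 = 7834112)
q(-376, -1231) + E = -1231 + 7834112 = 7832881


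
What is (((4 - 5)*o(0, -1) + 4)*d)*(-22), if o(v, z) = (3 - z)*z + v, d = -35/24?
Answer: 770/3 ≈ 256.67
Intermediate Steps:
d = -35/24 (d = -35*1/24 = -35/24 ≈ -1.4583)
o(v, z) = v + z*(3 - z) (o(v, z) = z*(3 - z) + v = v + z*(3 - z))
(((4 - 5)*o(0, -1) + 4)*d)*(-22) = (((4 - 5)*(0 - 1*(-1)**2 + 3*(-1)) + 4)*(-35/24))*(-22) = ((-(0 - 1*1 - 3) + 4)*(-35/24))*(-22) = ((-(0 - 1 - 3) + 4)*(-35/24))*(-22) = ((-1*(-4) + 4)*(-35/24))*(-22) = ((4 + 4)*(-35/24))*(-22) = (8*(-35/24))*(-22) = -35/3*(-22) = 770/3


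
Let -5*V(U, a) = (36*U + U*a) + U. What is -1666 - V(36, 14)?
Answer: -6494/5 ≈ -1298.8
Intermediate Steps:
V(U, a) = -37*U/5 - U*a/5 (V(U, a) = -((36*U + U*a) + U)/5 = -(37*U + U*a)/5 = -37*U/5 - U*a/5)
-1666 - V(36, 14) = -1666 - (-1)*36*(37 + 14)/5 = -1666 - (-1)*36*51/5 = -1666 - 1*(-1836/5) = -1666 + 1836/5 = -6494/5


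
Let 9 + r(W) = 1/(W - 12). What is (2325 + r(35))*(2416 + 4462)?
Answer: 366384182/23 ≈ 1.5930e+7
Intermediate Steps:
r(W) = -9 + 1/(-12 + W) (r(W) = -9 + 1/(W - 12) = -9 + 1/(-12 + W))
(2325 + r(35))*(2416 + 4462) = (2325 + (109 - 9*35)/(-12 + 35))*(2416 + 4462) = (2325 + (109 - 315)/23)*6878 = (2325 + (1/23)*(-206))*6878 = (2325 - 206/23)*6878 = (53269/23)*6878 = 366384182/23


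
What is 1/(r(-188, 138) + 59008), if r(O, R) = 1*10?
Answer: 1/59018 ≈ 1.6944e-5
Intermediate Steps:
r(O, R) = 10
1/(r(-188, 138) + 59008) = 1/(10 + 59008) = 1/59018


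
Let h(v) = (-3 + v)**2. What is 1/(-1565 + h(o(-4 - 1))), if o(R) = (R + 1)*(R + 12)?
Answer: -1/604 ≈ -0.0016556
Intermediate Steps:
o(R) = (1 + R)*(12 + R)
1/(-1565 + h(o(-4 - 1))) = 1/(-1565 + (-3 + (12 + (-4 - 1)**2 + 13*(-4 - 1)))**2) = 1/(-1565 + (-3 + (12 + (-5)**2 + 13*(-5)))**2) = 1/(-1565 + (-3 + (12 + 25 - 65))**2) = 1/(-1565 + (-3 - 28)**2) = 1/(-1565 + (-31)**2) = 1/(-1565 + 961) = 1/(-604) = -1/604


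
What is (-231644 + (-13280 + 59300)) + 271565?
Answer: 85941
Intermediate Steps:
(-231644 + (-13280 + 59300)) + 271565 = (-231644 + 46020) + 271565 = -185624 + 271565 = 85941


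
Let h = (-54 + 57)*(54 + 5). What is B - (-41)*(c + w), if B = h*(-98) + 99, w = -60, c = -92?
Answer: -23479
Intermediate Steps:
h = 177 (h = 3*59 = 177)
B = -17247 (B = 177*(-98) + 99 = -17346 + 99 = -17247)
B - (-41)*(c + w) = -17247 - (-41)*(-92 - 60) = -17247 - (-41)*(-152) = -17247 - 1*6232 = -17247 - 6232 = -23479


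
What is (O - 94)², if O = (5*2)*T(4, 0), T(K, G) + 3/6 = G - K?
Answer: 19321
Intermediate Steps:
T(K, G) = -½ + G - K (T(K, G) = -½ + (G - K) = -½ + G - K)
O = -45 (O = (5*2)*(-½ + 0 - 1*4) = 10*(-½ + 0 - 4) = 10*(-9/2) = -45)
(O - 94)² = (-45 - 94)² = (-139)² = 19321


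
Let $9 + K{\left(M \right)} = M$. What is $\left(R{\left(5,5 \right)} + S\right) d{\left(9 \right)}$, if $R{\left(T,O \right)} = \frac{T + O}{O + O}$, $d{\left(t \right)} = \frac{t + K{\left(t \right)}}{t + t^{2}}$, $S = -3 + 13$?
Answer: $\frac{11}{10} \approx 1.1$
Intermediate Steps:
$S = 10$
$K{\left(M \right)} = -9 + M$
$d{\left(t \right)} = \frac{-9 + 2 t}{t + t^{2}}$ ($d{\left(t \right)} = \frac{t + \left(-9 + t\right)}{t + t^{2}} = \frac{-9 + 2 t}{t + t^{2}}$)
$R{\left(T,O \right)} = \frac{O + T}{2 O}$
$\left(R{\left(5,5 \right)} + S\right) d{\left(9 \right)} = \left(\frac{5 + 5}{2 \cdot 5} + 10\right) \frac{-9 + 2 \cdot 9}{9 \left(1 + 9\right)} = \left(\frac{1}{2} \cdot \frac{1}{5} \cdot 10 + 10\right) \frac{-9 + 18}{9 \cdot 10} = \left(1 + 10\right) \frac{1}{9} \cdot \frac{1}{10} \cdot 9 = 11 \cdot \frac{1}{10} = \frac{11}{10}$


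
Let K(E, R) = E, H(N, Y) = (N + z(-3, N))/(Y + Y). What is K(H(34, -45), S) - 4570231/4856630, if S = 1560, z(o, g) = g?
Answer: -74157163/43709670 ≈ -1.6966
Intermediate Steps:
H(N, Y) = N/Y (H(N, Y) = (N + N)/(Y + Y) = (2*N)/((2*Y)) = (2*N)*(1/(2*Y)) = N/Y)
K(H(34, -45), S) - 4570231/4856630 = 34/(-45) - 4570231/4856630 = 34*(-1/45) - 4570231*1/4856630 = -34/45 - 4570231/4856630 = -74157163/43709670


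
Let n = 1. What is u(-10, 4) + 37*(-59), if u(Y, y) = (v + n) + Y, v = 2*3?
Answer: -2186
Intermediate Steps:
v = 6
u(Y, y) = 7 + Y (u(Y, y) = (6 + 1) + Y = 7 + Y)
u(-10, 4) + 37*(-59) = (7 - 10) + 37*(-59) = -3 - 2183 = -2186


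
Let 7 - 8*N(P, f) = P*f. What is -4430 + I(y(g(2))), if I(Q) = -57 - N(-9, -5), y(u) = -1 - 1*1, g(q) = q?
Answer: -17929/4 ≈ -4482.3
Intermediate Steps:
y(u) = -2 (y(u) = -1 - 1 = -2)
N(P, f) = 7/8 - P*f/8
I(Q) = -209/4 (I(Q) = -57 - (7/8 - ⅛*(-9)*(-5)) = -57 - (7/8 - 45/8) = -57 - 1*(-19/4) = -57 + 19/4 = -209/4)
-4430 + I(y(g(2))) = -4430 - 209/4 = -17929/4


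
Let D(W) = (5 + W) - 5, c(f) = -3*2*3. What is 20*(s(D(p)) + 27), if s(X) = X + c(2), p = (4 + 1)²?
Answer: 680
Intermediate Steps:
c(f) = -18 (c(f) = -6*3 = -18)
p = 25 (p = 5² = 25)
D(W) = W
s(X) = -18 + X (s(X) = X - 18 = -18 + X)
20*(s(D(p)) + 27) = 20*((-18 + 25) + 27) = 20*(7 + 27) = 20*34 = 680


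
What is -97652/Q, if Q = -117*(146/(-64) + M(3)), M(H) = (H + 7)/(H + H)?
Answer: -3124864/2301 ≈ -1358.0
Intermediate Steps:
M(H) = (7 + H)/(2*H) (M(H) = (7 + H)/((2*H)) = (7 + H)*(1/(2*H)) = (7 + H)/(2*H))
Q = 2301/32 (Q = -117*(146/(-64) + (½)*(7 + 3)/3) = -117*(146*(-1/64) + (½)*(⅓)*10) = -117*(-73/32 + 5/3) = -117*(-59/96) = 2301/32 ≈ 71.906)
-97652/Q = -97652/2301/32 = -97652*32/2301 = -3124864/2301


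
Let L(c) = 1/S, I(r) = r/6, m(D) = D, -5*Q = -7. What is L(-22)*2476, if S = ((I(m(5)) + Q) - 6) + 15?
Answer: 74280/337 ≈ 220.42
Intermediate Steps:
Q = 7/5 (Q = -⅕*(-7) = 7/5 ≈ 1.4000)
I(r) = r/6 (I(r) = r*(⅙) = r/6)
S = 337/30 (S = (((⅙)*5 + 7/5) - 6) + 15 = ((⅚ + 7/5) - 6) + 15 = (67/30 - 6) + 15 = -113/30 + 15 = 337/30 ≈ 11.233)
L(c) = 30/337 (L(c) = 1/(337/30) = 30/337)
L(-22)*2476 = (30/337)*2476 = 74280/337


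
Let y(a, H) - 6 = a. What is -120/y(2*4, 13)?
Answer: -60/7 ≈ -8.5714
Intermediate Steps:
y(a, H) = 6 + a
-120/y(2*4, 13) = -120/(6 + 2*4) = -120/(6 + 8) = -120/14 = (1/14)*(-120) = -60/7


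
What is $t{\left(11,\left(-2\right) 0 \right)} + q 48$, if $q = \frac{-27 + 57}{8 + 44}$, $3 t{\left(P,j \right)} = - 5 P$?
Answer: $\frac{365}{39} \approx 9.359$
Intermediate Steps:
$t{\left(P,j \right)} = - \frac{5 P}{3}$ ($t{\left(P,j \right)} = \frac{\left(-5\right) P}{3} = - \frac{5 P}{3}$)
$q = \frac{15}{26}$ ($q = \frac{30}{52} = 30 \cdot \frac{1}{52} = \frac{15}{26} \approx 0.57692$)
$t{\left(11,\left(-2\right) 0 \right)} + q 48 = \left(- \frac{5}{3}\right) 11 + \frac{15}{26} \cdot 48 = - \frac{55}{3} + \frac{360}{13} = \frac{365}{39}$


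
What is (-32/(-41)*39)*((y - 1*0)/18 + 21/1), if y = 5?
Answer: 79664/123 ≈ 647.67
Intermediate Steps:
(-32/(-41)*39)*((y - 1*0)/18 + 21/1) = (-32/(-41)*39)*((5 - 1*0)/18 + 21/1) = (-32*(-1/41)*39)*((5 + 0)*(1/18) + 21*1) = ((32/41)*39)*(5*(1/18) + 21) = 1248*(5/18 + 21)/41 = (1248/41)*(383/18) = 79664/123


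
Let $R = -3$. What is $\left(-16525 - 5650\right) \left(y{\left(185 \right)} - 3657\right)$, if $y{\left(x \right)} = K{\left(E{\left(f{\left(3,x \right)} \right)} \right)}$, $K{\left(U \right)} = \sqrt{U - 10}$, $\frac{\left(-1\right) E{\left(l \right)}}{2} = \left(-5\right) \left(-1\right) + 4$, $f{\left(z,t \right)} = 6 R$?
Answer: $81093975 - 44350 i \sqrt{7} \approx 8.1094 \cdot 10^{7} - 1.1734 \cdot 10^{5} i$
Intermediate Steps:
$f{\left(z,t \right)} = -18$ ($f{\left(z,t \right)} = 6 \left(-3\right) = -18$)
$E{\left(l \right)} = -18$ ($E{\left(l \right)} = - 2 \left(\left(-5\right) \left(-1\right) + 4\right) = - 2 \left(5 + 4\right) = \left(-2\right) 9 = -18$)
$K{\left(U \right)} = \sqrt{-10 + U}$
$y{\left(x \right)} = 2 i \sqrt{7}$ ($y{\left(x \right)} = \sqrt{-10 - 18} = \sqrt{-28} = 2 i \sqrt{7}$)
$\left(-16525 - 5650\right) \left(y{\left(185 \right)} - 3657\right) = \left(-16525 - 5650\right) \left(2 i \sqrt{7} - 3657\right) = - 22175 \left(-3657 + 2 i \sqrt{7}\right) = 81093975 - 44350 i \sqrt{7}$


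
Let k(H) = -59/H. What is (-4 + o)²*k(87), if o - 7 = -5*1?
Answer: -236/87 ≈ -2.7126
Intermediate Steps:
o = 2 (o = 7 - 5*1 = 7 - 5 = 2)
(-4 + o)²*k(87) = (-4 + 2)²*(-59/87) = (-2)²*(-59*1/87) = 4*(-59/87) = -236/87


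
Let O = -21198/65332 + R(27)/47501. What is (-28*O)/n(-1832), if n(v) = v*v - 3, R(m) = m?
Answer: 7036135638/2603869802825093 ≈ 2.7022e-6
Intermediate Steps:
n(v) = -3 + v**2 (n(v) = v**2 - 3 = -3 + v**2)
O = -502581117/1551667666 (O = -21198/65332 + 27/47501 = -21198*1/65332 + 27*(1/47501) = -10599/32666 + 27/47501 = -502581117/1551667666 ≈ -0.32390)
(-28*O)/n(-1832) = (-28*(-502581117/1551667666))/(-3 + (-1832)**2) = 7036135638/(775833833*(-3 + 3356224)) = (7036135638/775833833)/3356221 = (7036135638/775833833)*(1/3356221) = 7036135638/2603869802825093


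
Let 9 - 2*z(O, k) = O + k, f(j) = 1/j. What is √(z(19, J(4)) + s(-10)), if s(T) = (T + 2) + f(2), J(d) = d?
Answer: I*√58/2 ≈ 3.8079*I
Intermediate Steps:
f(j) = 1/j
s(T) = 5/2 + T (s(T) = (T + 2) + 1/2 = (2 + T) + ½ = 5/2 + T)
z(O, k) = 9/2 - O/2 - k/2 (z(O, k) = 9/2 - (O + k)/2 = 9/2 + (-O/2 - k/2) = 9/2 - O/2 - k/2)
√(z(19, J(4)) + s(-10)) = √((9/2 - ½*19 - ½*4) + (5/2 - 10)) = √((9/2 - 19/2 - 2) - 15/2) = √(-7 - 15/2) = √(-29/2) = I*√58/2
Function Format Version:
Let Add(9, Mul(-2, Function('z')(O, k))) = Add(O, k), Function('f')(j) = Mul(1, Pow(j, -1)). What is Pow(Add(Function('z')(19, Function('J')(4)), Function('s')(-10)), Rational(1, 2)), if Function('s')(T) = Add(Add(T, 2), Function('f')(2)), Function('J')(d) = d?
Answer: Mul(Rational(1, 2), I, Pow(58, Rational(1, 2))) ≈ Mul(3.8079, I)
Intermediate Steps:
Function('f')(j) = Pow(j, -1)
Function('s')(T) = Add(Rational(5, 2), T) (Function('s')(T) = Add(Add(T, 2), Pow(2, -1)) = Add(Add(2, T), Rational(1, 2)) = Add(Rational(5, 2), T))
Function('z')(O, k) = Add(Rational(9, 2), Mul(Rational(-1, 2), O), Mul(Rational(-1, 2), k)) (Function('z')(O, k) = Add(Rational(9, 2), Mul(Rational(-1, 2), Add(O, k))) = Add(Rational(9, 2), Add(Mul(Rational(-1, 2), O), Mul(Rational(-1, 2), k))) = Add(Rational(9, 2), Mul(Rational(-1, 2), O), Mul(Rational(-1, 2), k)))
Pow(Add(Function('z')(19, Function('J')(4)), Function('s')(-10)), Rational(1, 2)) = Pow(Add(Add(Rational(9, 2), Mul(Rational(-1, 2), 19), Mul(Rational(-1, 2), 4)), Add(Rational(5, 2), -10)), Rational(1, 2)) = Pow(Add(Add(Rational(9, 2), Rational(-19, 2), -2), Rational(-15, 2)), Rational(1, 2)) = Pow(Add(-7, Rational(-15, 2)), Rational(1, 2)) = Pow(Rational(-29, 2), Rational(1, 2)) = Mul(Rational(1, 2), I, Pow(58, Rational(1, 2)))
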